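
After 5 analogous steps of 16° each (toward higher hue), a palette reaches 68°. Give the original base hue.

5 steps of 16° (toward higher hue) give a net shift of +80°.
Start = end − shift: 68 − 80 = -12 → -12 + 360 = 348°

348°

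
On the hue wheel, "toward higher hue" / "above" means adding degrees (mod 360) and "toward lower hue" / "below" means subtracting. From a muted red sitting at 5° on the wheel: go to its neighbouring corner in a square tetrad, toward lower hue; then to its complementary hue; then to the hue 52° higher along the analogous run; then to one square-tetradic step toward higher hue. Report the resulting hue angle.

5 − 90 = -85 → -85 + 360 = 275°   (square ↓)
275 + 180 = 455 → 455 − 360 = 95°   (complement)
95 + 52 = 147°   (analog 52° ↑)
147 + 90 = 237°   (square ↑)

237°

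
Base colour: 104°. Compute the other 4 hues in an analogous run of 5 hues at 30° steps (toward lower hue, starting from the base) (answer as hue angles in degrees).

104 − 30 = 74°
104 − 60 = 44°
104 − 90 = 14°
104 − 120 = -16 → -16 + 360 = 344°

74°, 44°, 14°, and 344°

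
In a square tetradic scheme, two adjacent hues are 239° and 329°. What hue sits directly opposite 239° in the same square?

A square tetradic scheme places four hues 90° apart; opposite corners are 180° apart.
239 + 180 = 419 → 419 − 360 = 59°

59°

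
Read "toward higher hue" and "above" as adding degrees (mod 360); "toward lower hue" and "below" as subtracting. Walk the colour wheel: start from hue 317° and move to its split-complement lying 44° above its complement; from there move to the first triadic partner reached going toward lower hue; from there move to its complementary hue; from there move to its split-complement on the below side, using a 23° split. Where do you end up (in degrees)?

split-comp 44° ↑ +224°: 317 + 224 = 541 → 541 − 360 = 181°
triadic ↓ −120°: 181 − 120 = 61°
complement +180°: 61 + 180 = 241°
split-comp 23° ↓ +157°: 241 + 157 = 398 → 398 − 360 = 38°

38°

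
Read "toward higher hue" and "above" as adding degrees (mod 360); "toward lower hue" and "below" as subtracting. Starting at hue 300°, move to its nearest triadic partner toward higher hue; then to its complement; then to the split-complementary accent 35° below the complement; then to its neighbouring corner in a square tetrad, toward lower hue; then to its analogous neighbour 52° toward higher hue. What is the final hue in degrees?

+120° (triadic ↑): 300 + 120 = 420 → 420 − 360 = 60°
+180° (complement): 60 + 180 = 240°
+145° (split-comp 35° ↓): 240 + 145 = 385 → 385 − 360 = 25°
−90° (square ↓): 25 − 90 = -65 → -65 + 360 = 295°
+52° (analog 52° ↑): 295 + 52 = 347°

347°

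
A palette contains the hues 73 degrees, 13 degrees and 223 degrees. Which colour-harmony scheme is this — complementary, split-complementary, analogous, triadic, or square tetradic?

Sort the hues: 13°, 73°, 223°.
Successive gaps around the wheel: 60°, 150°, 150°.
Two 150° gaps and one 60° gap — a base hue opposite a pair of accents 30° either side of its complement — is the split-complementary pattern.

split-complementary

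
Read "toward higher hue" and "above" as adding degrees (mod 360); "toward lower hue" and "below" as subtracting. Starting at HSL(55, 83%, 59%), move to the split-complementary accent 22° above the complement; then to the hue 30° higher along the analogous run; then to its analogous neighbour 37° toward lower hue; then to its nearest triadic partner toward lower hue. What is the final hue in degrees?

130°

55 + 202 = 257°   (split-comp 22° ↑)
257 + 30 = 287°   (analog 30° ↑)
287 − 37 = 250°   (analog 37° ↓)
250 − 120 = 130°   (triadic ↓)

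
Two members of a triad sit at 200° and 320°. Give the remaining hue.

80°

A triad spaces three hues 120° apart.
The full set is {80°, 200°, 320°}.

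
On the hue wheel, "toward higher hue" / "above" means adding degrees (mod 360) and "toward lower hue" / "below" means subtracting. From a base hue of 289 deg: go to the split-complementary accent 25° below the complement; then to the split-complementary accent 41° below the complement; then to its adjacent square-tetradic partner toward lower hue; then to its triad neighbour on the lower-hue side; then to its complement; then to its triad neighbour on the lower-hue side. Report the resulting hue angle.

73°

289 + 155 = 444 → 444 − 360 = 84°   (split-comp 25° ↓)
84 + 139 = 223°   (split-comp 41° ↓)
223 − 90 = 133°   (square ↓)
133 − 120 = 13°   (triadic ↓)
13 + 180 = 193°   (complement)
193 − 120 = 73°   (triadic ↓)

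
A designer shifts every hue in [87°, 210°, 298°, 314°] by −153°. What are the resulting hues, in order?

294°, 57°, 145°, 161°

87 − 153 = -66 → -66 + 360 = 294°
210 − 153 = 57°
298 − 153 = 145°
314 − 153 = 161°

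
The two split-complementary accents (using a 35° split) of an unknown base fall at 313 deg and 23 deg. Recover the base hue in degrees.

168°

The accents sit 35° either side of the complement, so the complement is their short-arc midpoint on the wheel.
Short-arc midpoint of 313° and 23°: 348°.
Base is 180° from the complement: 348 − 180 = 168°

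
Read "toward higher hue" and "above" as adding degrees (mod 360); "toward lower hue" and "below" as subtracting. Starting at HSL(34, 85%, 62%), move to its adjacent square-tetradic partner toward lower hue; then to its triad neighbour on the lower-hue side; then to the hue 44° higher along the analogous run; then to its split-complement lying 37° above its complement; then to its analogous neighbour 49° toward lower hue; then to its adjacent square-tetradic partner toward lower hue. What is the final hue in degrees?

306°

square ↓ −90°: 34 − 90 = -56 → -56 + 360 = 304°
triadic ↓ −120°: 304 − 120 = 184°
analog 44° ↑ +44°: 184 + 44 = 228°
split-comp 37° ↑ +217°: 228 + 217 = 445 → 445 − 360 = 85°
analog 49° ↓ −49°: 85 − 49 = 36°
square ↓ −90°: 36 − 90 = -54 → -54 + 360 = 306°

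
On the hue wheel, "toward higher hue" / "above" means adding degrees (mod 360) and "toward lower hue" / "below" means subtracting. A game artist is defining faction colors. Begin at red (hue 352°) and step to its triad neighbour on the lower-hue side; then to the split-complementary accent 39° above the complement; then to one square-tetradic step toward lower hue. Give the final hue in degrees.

triadic ↓ −120°: 352 − 120 = 232°
split-comp 39° ↑ +219°: 232 + 219 = 451 → 451 − 360 = 91°
square ↓ −90°: 91 − 90 = 1°

1°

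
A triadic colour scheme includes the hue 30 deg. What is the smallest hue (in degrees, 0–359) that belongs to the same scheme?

A triad places three hues 120° apart.
The full set through 30° is {30°, 150°, 270°}.

30°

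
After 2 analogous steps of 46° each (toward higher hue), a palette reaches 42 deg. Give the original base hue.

2 steps of 46° (toward higher hue) give a net shift of +92°.
Start = end − shift: 42 − 92 = -50 → -50 + 360 = 310°

310°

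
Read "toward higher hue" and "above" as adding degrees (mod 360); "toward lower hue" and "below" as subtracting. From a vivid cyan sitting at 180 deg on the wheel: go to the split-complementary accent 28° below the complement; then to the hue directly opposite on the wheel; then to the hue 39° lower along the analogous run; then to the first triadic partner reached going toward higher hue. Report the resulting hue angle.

split-comp 28° ↓ +152°: 180 + 152 = 332°
complement +180°: 332 + 180 = 512 → 512 − 360 = 152°
analog 39° ↓ −39°: 152 − 39 = 113°
triadic ↑ +120°: 113 + 120 = 233°

233°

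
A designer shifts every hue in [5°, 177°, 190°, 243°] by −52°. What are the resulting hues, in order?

313°, 125°, 138°, 191°

5 − 52 = -47 → -47 + 360 = 313°
177 − 52 = 125°
190 − 52 = 138°
243 − 52 = 191°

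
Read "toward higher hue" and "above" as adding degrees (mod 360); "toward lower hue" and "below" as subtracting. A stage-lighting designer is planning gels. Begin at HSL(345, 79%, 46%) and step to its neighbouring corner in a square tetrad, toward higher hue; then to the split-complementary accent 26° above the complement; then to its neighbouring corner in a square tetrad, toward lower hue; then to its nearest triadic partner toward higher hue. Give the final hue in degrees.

345 + 90 = 435 → 435 − 360 = 75°   (square ↑)
75 + 206 = 281°   (split-comp 26° ↑)
281 − 90 = 191°   (square ↓)
191 + 120 = 311°   (triadic ↑)

311°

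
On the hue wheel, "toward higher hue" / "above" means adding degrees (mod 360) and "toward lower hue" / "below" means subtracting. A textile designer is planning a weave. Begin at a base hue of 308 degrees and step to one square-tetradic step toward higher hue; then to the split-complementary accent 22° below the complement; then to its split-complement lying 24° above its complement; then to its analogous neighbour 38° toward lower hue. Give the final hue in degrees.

square ↑ +90°: 308 + 90 = 398 → 398 − 360 = 38°
split-comp 22° ↓ +158°: 38 + 158 = 196°
split-comp 24° ↑ +204°: 196 + 204 = 400 → 400 − 360 = 40°
analog 38° ↓ −38°: 40 − 38 = 2°

2°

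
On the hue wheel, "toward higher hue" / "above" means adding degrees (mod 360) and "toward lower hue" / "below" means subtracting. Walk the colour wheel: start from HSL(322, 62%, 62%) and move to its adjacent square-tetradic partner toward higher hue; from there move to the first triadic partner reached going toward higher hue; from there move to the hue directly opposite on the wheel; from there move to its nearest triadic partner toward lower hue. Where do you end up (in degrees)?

232°

+90° (square ↑): 322 + 90 = 412 → 412 − 360 = 52°
+120° (triadic ↑): 52 + 120 = 172°
+180° (complement): 172 + 180 = 352°
−120° (triadic ↓): 352 − 120 = 232°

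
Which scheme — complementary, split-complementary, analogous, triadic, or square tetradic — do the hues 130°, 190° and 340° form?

Sort the hues: 130°, 190°, 340°.
Successive gaps around the wheel: 60°, 150°, 150°.
Two 150° gaps and one 60° gap — a base hue opposite a pair of accents 30° either side of its complement — is the split-complementary pattern.

split-complementary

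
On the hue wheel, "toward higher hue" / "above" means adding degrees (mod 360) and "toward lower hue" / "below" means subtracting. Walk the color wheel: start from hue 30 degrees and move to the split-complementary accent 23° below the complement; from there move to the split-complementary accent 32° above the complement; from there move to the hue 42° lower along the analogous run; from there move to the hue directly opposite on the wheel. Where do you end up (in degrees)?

177°

+157° (split-comp 23° ↓): 30 + 157 = 187°
+212° (split-comp 32° ↑): 187 + 212 = 399 → 399 − 360 = 39°
−42° (analog 42° ↓): 39 − 42 = -3 → -3 + 360 = 357°
+180° (complement): 357 + 180 = 537 → 537 − 360 = 177°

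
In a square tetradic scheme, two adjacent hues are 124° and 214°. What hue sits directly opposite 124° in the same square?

A square tetradic scheme places four hues 90° apart; opposite corners are 180° apart.
124 + 180 = 304°

304°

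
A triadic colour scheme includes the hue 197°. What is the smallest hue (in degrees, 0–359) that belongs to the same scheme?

77°

A triad places three hues 120° apart.
The full set through 197° is {77°, 197°, 317°}.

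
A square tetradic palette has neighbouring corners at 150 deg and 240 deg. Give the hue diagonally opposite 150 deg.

330°

A square tetradic scheme places four hues 90° apart; opposite corners are 180° apart.
150 + 180 = 330°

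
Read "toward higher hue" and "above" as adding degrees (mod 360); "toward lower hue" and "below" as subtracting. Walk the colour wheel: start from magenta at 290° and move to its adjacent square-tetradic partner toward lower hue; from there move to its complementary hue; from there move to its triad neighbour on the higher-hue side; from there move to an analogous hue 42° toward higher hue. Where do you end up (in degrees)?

182°

−90° (square ↓): 290 − 90 = 200°
+180° (complement): 200 + 180 = 380 → 380 − 360 = 20°
+120° (triadic ↑): 20 + 120 = 140°
+42° (analog 42° ↑): 140 + 42 = 182°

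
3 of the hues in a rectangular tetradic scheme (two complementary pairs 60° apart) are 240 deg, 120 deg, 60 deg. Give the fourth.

300°

A rectangular tetradic uses two complementary pairs 60° apart: offsets 0°, 60°, 180°, 240°.
Among {60°, 120°, 240°}, 240° and 60° are a 180° pair.
The remaining hue 120° needs its own complement: 120 + 180 = 300°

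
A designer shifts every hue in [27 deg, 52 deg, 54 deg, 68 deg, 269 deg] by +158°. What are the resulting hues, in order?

185°, 210°, 212°, 226°, 67°

27 + 158 = 185°
52 + 158 = 210°
54 + 158 = 212°
68 + 158 = 226°
269 + 158 = 427 → 427 − 360 = 67°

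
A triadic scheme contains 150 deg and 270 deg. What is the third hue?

A triad spaces three hues 120° apart.
The full set is {30°, 150°, 270°}.

30°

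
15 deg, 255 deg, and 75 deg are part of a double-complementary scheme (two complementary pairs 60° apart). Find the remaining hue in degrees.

195°

A rectangular tetradic uses two complementary pairs 60° apart: offsets 0°, 60°, 180°, 240°.
Among {15°, 75°, 255°}, 75° and 255° are a 180° pair.
The remaining hue 15° needs its own complement: 15 + 180 = 195°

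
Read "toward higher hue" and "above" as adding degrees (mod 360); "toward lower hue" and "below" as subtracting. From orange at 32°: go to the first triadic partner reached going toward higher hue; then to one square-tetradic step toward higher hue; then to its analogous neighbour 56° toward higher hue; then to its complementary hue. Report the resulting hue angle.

triadic ↑ +120°: 32 + 120 = 152°
square ↑ +90°: 152 + 90 = 242°
analog 56° ↑ +56°: 242 + 56 = 298°
complement +180°: 298 + 180 = 478 → 478 − 360 = 118°

118°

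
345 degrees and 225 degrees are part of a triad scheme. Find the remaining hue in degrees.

A triad places three hues 120° apart.
The full set through 225° is {105°, 225°, 345°}.
Given {225°, 345°}, the missing hue is 105°.

105°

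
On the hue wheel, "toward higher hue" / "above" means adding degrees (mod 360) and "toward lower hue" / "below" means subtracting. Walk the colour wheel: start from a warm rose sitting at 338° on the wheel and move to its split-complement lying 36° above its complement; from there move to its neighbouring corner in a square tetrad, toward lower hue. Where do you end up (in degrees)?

104°

split-comp 36° ↑ +216°: 338 + 216 = 554 → 554 − 360 = 194°
square ↓ −90°: 194 − 90 = 104°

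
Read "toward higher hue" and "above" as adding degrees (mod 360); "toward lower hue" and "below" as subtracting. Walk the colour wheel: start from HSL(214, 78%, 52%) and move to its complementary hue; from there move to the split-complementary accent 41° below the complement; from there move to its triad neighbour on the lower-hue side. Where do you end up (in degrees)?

53°

+180° (complement): 214 + 180 = 394 → 394 − 360 = 34°
+139° (split-comp 41° ↓): 34 + 139 = 173°
−120° (triadic ↓): 173 − 120 = 53°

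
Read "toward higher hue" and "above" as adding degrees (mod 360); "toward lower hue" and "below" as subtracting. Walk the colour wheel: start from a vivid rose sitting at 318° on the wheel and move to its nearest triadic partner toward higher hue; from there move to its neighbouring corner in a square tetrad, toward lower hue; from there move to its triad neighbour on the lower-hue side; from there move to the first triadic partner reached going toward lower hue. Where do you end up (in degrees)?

108°

318 + 120 = 438 → 438 − 360 = 78°   (triadic ↑)
78 − 90 = -12 → -12 + 360 = 348°   (square ↓)
348 − 120 = 228°   (triadic ↓)
228 − 120 = 108°   (triadic ↓)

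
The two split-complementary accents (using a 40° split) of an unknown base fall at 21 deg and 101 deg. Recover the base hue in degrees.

241°

The accents sit 40° either side of the complement, so the complement is their short-arc midpoint on the wheel.
Short-arc midpoint of 21° and 101°: 61°.
Base is 180° from the complement: 61 − 180 = -119 → -119 + 360 = 241°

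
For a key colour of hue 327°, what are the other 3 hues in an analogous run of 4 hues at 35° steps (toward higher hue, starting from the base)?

Analogous hues sit every 35° along the wheel.
327 + 35 = 362 → 362 − 360 = 2°
327 + 70 = 397 → 397 − 360 = 37°
327 + 105 = 432 → 432 − 360 = 72°

2°, 37° and 72°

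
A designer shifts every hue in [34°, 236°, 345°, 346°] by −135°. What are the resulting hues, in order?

259°, 101°, 210°, 211°

34 − 135 = -101 → -101 + 360 = 259°
236 − 135 = 101°
345 − 135 = 210°
346 − 135 = 211°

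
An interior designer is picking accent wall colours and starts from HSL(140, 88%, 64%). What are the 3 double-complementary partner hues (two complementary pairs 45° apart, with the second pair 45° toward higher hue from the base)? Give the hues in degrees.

185°, 320°, 5°

A rectangular tetradic uses two complementary pairs 45° apart: offsets 0°, 45°, 180°, 225°.
140 + 45 = 185°
140 + 180 = 320°
140 + 225 = 365 → 365 − 360 = 5°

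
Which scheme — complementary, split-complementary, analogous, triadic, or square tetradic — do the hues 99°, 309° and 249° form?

Sort the hues: 99°, 249°, 309°.
Successive gaps around the wheel: 150°, 60°, 150°.
Two 150° gaps and one 60° gap — a base hue opposite a pair of accents 30° either side of its complement — is the split-complementary pattern.

split-complementary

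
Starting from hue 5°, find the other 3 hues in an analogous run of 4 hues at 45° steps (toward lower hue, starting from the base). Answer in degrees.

320°, 275°, 230°

Analogous hues sit every 45° along the wheel.
5 − 45 = -40 → -40 + 360 = 320°
5 − 90 = -85 → -85 + 360 = 275°
5 − 135 = -130 → -130 + 360 = 230°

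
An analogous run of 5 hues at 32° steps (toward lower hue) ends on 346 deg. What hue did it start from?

4 steps of 32° (toward lower hue) give a net shift of −128°.
Start = end − shift: 346 + 128 = 474 → 474 − 360 = 114°

114°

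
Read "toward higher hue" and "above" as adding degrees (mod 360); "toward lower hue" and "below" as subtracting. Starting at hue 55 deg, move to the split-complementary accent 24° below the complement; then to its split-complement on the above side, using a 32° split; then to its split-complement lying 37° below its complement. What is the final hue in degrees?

206°

55 + 156 = 211°   (split-comp 24° ↓)
211 + 212 = 423 → 423 − 360 = 63°   (split-comp 32° ↑)
63 + 143 = 206°   (split-comp 37° ↓)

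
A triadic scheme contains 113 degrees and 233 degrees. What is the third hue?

A triad spaces three hues 120° apart.
The full set is {113°, 233°, 353°}.

353°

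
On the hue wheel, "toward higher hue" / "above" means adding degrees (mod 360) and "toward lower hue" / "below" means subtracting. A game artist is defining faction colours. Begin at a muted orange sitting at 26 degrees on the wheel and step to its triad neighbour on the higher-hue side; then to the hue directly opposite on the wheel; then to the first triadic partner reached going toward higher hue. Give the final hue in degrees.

86°

26 + 120 = 146°   (triadic ↑)
146 + 180 = 326°   (complement)
326 + 120 = 446 → 446 − 360 = 86°   (triadic ↑)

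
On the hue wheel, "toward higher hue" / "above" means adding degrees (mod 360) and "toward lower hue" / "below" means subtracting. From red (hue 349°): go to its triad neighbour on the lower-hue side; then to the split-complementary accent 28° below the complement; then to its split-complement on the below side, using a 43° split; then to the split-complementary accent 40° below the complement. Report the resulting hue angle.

298°

−120° (triadic ↓): 349 − 120 = 229°
+152° (split-comp 28° ↓): 229 + 152 = 381 → 381 − 360 = 21°
+137° (split-comp 43° ↓): 21 + 137 = 158°
+140° (split-comp 40° ↓): 158 + 140 = 298°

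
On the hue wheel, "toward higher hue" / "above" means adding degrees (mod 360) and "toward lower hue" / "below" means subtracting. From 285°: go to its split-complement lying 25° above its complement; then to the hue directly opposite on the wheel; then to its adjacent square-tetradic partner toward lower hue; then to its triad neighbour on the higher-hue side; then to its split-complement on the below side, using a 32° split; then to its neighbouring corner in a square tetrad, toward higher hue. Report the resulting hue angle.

218°

split-comp 25° ↑ +205°: 285 + 205 = 490 → 490 − 360 = 130°
complement +180°: 130 + 180 = 310°
square ↓ −90°: 310 − 90 = 220°
triadic ↑ +120°: 220 + 120 = 340°
split-comp 32° ↓ +148°: 340 + 148 = 488 → 488 − 360 = 128°
square ↑ +90°: 128 + 90 = 218°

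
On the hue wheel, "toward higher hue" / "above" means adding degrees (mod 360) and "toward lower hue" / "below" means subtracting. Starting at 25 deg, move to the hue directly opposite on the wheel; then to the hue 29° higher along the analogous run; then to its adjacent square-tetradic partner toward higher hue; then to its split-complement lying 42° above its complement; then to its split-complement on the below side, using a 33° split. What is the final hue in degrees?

333°

25 + 180 = 205°   (complement)
205 + 29 = 234°   (analog 29° ↑)
234 + 90 = 324°   (square ↑)
324 + 222 = 546 → 546 − 360 = 186°   (split-comp 42° ↑)
186 + 147 = 333°   (split-comp 33° ↓)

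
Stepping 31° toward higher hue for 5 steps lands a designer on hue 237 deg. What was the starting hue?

82°

5 steps of 31° (toward higher hue) give a net shift of +155°.
Start = end − shift: 237 − 155 = 82°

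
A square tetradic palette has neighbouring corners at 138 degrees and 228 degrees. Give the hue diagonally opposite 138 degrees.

A square tetradic scheme places four hues 90° apart; opposite corners are 180° apart.
138 + 180 = 318°

318°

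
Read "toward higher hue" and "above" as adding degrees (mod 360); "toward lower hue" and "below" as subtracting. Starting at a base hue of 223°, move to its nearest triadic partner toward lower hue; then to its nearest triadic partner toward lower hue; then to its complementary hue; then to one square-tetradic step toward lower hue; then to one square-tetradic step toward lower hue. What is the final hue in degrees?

−120° (triadic ↓): 223 − 120 = 103°
−120° (triadic ↓): 103 − 120 = -17 → -17 + 360 = 343°
+180° (complement): 343 + 180 = 523 → 523 − 360 = 163°
−90° (square ↓): 163 − 90 = 73°
−90° (square ↓): 73 − 90 = -17 → -17 + 360 = 343°

343°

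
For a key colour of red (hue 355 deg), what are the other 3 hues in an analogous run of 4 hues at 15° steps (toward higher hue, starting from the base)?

355 + 15 = 370 → 370 − 360 = 10°
355 + 30 = 385 → 385 − 360 = 25°
355 + 45 = 400 → 400 − 360 = 40°

10°, 25°, 40°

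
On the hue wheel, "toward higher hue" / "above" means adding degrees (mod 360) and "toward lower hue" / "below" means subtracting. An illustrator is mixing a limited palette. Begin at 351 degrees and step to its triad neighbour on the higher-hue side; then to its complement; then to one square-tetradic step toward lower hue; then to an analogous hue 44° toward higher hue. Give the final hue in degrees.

+120° (triadic ↑): 351 + 120 = 471 → 471 − 360 = 111°
+180° (complement): 111 + 180 = 291°
−90° (square ↓): 291 − 90 = 201°
+44° (analog 44° ↑): 201 + 44 = 245°

245°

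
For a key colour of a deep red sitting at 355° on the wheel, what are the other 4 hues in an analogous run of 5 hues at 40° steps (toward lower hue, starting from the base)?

315°, 275°, 235° and 195°

355 − 40 = 315°
355 − 80 = 275°
355 − 120 = 235°
355 − 160 = 195°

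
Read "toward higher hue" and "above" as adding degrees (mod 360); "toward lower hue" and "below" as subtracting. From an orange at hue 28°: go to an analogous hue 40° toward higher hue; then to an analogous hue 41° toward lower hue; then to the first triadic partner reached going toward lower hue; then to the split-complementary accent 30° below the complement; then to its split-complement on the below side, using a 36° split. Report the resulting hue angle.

+40° (analog 40° ↑): 28 + 40 = 68°
−41° (analog 41° ↓): 68 − 41 = 27°
−120° (triadic ↓): 27 − 120 = -93 → -93 + 360 = 267°
+150° (split-comp 30° ↓): 267 + 150 = 417 → 417 − 360 = 57°
+144° (split-comp 36° ↓): 57 + 144 = 201°

201°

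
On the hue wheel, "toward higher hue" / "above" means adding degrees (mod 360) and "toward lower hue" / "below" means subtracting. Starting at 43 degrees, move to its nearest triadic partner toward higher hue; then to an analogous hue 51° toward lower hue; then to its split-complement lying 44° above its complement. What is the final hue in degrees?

336°

43 + 120 = 163°   (triadic ↑)
163 − 51 = 112°   (analog 51° ↓)
112 + 224 = 336°   (split-comp 44° ↑)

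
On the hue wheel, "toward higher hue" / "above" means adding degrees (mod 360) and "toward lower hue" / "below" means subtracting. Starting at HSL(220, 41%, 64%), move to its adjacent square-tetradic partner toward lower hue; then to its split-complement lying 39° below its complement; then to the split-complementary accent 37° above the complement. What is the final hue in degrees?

square ↓ −90°: 220 − 90 = 130°
split-comp 39° ↓ +141°: 130 + 141 = 271°
split-comp 37° ↑ +217°: 271 + 217 = 488 → 488 − 360 = 128°

128°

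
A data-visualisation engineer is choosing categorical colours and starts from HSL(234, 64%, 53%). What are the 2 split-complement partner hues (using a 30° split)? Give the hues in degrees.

24° and 84°

Split-complementary hues sit 30° either side of the complement.
Complement of 234°: 234 + 180 = 414 → 414 − 360 = 54°
54 − 30 = 24°
54 + 30 = 84°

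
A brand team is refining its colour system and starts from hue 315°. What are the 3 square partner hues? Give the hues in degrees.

45°, 135°, 225°

A square tetradic scheme places four hues every 90°.
315 + 90 = 405 → 405 − 360 = 45°
315 + 180 = 495 → 495 − 360 = 135°
315 + 270 = 585 → 585 − 360 = 225°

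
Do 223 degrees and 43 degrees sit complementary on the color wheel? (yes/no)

yes

Angular distance: |223 − 43| = 180 = 180°.
Complementary requires 180°.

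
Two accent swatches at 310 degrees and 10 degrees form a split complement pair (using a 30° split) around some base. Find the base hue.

The accents sit 30° either side of the complement, so the complement is their short-arc midpoint on the wheel.
Short-arc midpoint of 310° and 10°: 340°.
Base is 180° from the complement: 340 − 180 = 160°

160°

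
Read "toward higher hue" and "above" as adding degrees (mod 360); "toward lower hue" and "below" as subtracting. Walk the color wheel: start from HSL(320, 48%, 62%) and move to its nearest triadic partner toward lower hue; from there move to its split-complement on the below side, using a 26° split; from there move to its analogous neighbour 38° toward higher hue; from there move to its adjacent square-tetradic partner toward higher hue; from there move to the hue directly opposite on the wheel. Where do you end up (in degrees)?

−120° (triadic ↓): 320 − 120 = 200°
+154° (split-comp 26° ↓): 200 + 154 = 354°
+38° (analog 38° ↑): 354 + 38 = 392 → 392 − 360 = 32°
+90° (square ↑): 32 + 90 = 122°
+180° (complement): 122 + 180 = 302°

302°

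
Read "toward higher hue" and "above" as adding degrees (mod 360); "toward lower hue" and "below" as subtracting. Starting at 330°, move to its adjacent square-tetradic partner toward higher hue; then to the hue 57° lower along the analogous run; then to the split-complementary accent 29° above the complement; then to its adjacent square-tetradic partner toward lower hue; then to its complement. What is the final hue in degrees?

302°

330 + 90 = 420 → 420 − 360 = 60°   (square ↑)
60 − 57 = 3°   (analog 57° ↓)
3 + 209 = 212°   (split-comp 29° ↑)
212 − 90 = 122°   (square ↓)
122 + 180 = 302°   (complement)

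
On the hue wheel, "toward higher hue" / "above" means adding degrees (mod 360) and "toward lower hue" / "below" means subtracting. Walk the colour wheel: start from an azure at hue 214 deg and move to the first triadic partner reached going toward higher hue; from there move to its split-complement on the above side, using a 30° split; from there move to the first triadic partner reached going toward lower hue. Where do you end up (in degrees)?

64°

+120° (triadic ↑): 214 + 120 = 334°
+210° (split-comp 30° ↑): 334 + 210 = 544 → 544 − 360 = 184°
−120° (triadic ↓): 184 − 120 = 64°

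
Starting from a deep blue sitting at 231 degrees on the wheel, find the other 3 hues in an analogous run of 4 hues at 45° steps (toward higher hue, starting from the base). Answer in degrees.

Analogous hues sit every 45° along the wheel.
231 + 45 = 276°
231 + 90 = 321°
231 + 135 = 366 → 366 − 360 = 6°

276°, 321°, 6°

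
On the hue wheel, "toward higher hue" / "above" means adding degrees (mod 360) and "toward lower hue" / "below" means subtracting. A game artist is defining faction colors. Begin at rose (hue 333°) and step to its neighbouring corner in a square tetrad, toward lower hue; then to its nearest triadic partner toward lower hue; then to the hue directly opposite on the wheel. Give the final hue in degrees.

303°

square ↓ −90°: 333 − 90 = 243°
triadic ↓ −120°: 243 − 120 = 123°
complement +180°: 123 + 180 = 303°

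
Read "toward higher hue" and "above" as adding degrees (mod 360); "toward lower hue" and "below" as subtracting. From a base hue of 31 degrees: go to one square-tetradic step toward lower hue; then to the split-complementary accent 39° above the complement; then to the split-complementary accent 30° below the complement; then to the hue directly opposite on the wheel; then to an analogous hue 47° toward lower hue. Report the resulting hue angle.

83°

square ↓ −90°: 31 − 90 = -59 → -59 + 360 = 301°
split-comp 39° ↑ +219°: 301 + 219 = 520 → 520 − 360 = 160°
split-comp 30° ↓ +150°: 160 + 150 = 310°
complement +180°: 310 + 180 = 490 → 490 − 360 = 130°
analog 47° ↓ −47°: 130 − 47 = 83°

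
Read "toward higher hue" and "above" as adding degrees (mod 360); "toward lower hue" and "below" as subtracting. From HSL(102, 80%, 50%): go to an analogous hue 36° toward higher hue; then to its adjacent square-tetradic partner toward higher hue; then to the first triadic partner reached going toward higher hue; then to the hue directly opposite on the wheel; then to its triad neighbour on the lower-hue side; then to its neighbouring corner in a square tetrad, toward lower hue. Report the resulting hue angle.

318°

102 + 36 = 138°   (analog 36° ↑)
138 + 90 = 228°   (square ↑)
228 + 120 = 348°   (triadic ↑)
348 + 180 = 528 → 528 − 360 = 168°   (complement)
168 − 120 = 48°   (triadic ↓)
48 − 90 = -42 → -42 + 360 = 318°   (square ↓)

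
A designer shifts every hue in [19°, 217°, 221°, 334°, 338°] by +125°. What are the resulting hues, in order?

144°, 342°, 346°, 99°, 103°

19 + 125 = 144°
217 + 125 = 342°
221 + 125 = 346°
334 + 125 = 459 → 459 − 360 = 99°
338 + 125 = 463 → 463 − 360 = 103°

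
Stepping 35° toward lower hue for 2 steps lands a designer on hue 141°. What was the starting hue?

2 steps of 35° (toward lower hue) give a net shift of −70°.
Start = end − shift: 141 + 70 = 211°

211°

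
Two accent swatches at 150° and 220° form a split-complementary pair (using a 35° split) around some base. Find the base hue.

5°

The accents sit 35° either side of the complement, so the complement is their short-arc midpoint on the wheel.
Short-arc midpoint of 150° and 220°: 185°.
Base is 180° from the complement: 185 − 180 = 5°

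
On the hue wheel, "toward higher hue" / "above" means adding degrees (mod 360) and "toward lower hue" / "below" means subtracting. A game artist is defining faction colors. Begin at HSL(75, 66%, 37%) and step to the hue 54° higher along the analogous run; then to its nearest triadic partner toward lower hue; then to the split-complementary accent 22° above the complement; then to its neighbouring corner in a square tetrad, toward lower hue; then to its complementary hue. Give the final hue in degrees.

301°

+54° (analog 54° ↑): 75 + 54 = 129°
−120° (triadic ↓): 129 − 120 = 9°
+202° (split-comp 22° ↑): 9 + 202 = 211°
−90° (square ↓): 211 − 90 = 121°
+180° (complement): 121 + 180 = 301°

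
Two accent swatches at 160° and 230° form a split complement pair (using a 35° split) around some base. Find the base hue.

15°

The accents sit 35° either side of the complement, so the complement is their short-arc midpoint on the wheel.
Short-arc midpoint of 160° and 230°: 195°.
Base is 180° from the complement: 195 − 180 = 15°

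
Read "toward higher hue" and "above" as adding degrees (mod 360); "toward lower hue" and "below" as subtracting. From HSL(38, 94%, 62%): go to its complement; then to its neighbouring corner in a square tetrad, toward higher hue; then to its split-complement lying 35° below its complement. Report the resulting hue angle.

93°

38 + 180 = 218°   (complement)
218 + 90 = 308°   (square ↑)
308 + 145 = 453 → 453 − 360 = 93°   (split-comp 35° ↓)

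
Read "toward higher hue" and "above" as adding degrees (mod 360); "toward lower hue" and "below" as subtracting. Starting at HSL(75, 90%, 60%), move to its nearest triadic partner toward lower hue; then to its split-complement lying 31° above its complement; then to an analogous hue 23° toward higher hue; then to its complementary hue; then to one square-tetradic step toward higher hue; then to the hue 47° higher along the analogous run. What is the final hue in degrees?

−120° (triadic ↓): 75 − 120 = -45 → -45 + 360 = 315°
+211° (split-comp 31° ↑): 315 + 211 = 526 → 526 − 360 = 166°
+23° (analog 23° ↑): 166 + 23 = 189°
+180° (complement): 189 + 180 = 369 → 369 − 360 = 9°
+90° (square ↑): 9 + 90 = 99°
+47° (analog 47° ↑): 99 + 47 = 146°

146°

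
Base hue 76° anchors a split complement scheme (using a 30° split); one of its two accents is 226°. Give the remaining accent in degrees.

286°

Split-complementary hues sit 30° either side of the complement.
Complement of the base 76°: 76 + 180 = 256°
The given accent 226° is 30° one side of 256°; the other accent sits 30° the other side: 256 + 30 = 286°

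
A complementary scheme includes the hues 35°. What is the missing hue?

215°

The complement sits 180° across the wheel.
The full set through 35° is {35°, 215°}.
Given {35°}, the missing hue is 215°.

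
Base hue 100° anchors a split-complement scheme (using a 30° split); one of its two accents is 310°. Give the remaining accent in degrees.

250°

Split-complementary hues sit 30° either side of the complement.
Complement of the base 100°: 100 + 180 = 280°
The given accent 310° is 30° one side of 280°; the other accent sits 30° the other side: 280 − 30 = 250°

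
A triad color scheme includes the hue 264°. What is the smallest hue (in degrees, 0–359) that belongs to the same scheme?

A triad places three hues 120° apart.
The full set through 264° is {24°, 144°, 264°}.

24°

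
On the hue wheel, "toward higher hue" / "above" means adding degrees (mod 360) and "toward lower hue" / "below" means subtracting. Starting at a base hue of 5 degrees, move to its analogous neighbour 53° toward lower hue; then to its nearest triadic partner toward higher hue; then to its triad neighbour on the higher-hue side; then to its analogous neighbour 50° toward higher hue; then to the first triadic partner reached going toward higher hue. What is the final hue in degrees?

5 − 53 = -48 → -48 + 360 = 312°   (analog 53° ↓)
312 + 120 = 432 → 432 − 360 = 72°   (triadic ↑)
72 + 120 = 192°   (triadic ↑)
192 + 50 = 242°   (analog 50° ↑)
242 + 120 = 362 → 362 − 360 = 2°   (triadic ↑)

2°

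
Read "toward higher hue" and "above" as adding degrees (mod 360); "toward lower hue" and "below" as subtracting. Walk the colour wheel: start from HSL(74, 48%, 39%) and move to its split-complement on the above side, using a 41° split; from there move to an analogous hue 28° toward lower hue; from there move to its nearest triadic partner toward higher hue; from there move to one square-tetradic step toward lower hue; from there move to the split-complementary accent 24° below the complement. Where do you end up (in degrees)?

93°

split-comp 41° ↑ +221°: 74 + 221 = 295°
analog 28° ↓ −28°: 295 − 28 = 267°
triadic ↑ +120°: 267 + 120 = 387 → 387 − 360 = 27°
square ↓ −90°: 27 − 90 = -63 → -63 + 360 = 297°
split-comp 24° ↓ +156°: 297 + 156 = 453 → 453 − 360 = 93°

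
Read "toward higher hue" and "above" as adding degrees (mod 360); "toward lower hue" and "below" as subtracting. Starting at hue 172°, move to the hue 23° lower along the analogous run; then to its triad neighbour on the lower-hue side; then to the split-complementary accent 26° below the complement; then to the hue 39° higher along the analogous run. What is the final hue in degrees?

222°

analog 23° ↓ −23°: 172 − 23 = 149°
triadic ↓ −120°: 149 − 120 = 29°
split-comp 26° ↓ +154°: 29 + 154 = 183°
analog 39° ↑ +39°: 183 + 39 = 222°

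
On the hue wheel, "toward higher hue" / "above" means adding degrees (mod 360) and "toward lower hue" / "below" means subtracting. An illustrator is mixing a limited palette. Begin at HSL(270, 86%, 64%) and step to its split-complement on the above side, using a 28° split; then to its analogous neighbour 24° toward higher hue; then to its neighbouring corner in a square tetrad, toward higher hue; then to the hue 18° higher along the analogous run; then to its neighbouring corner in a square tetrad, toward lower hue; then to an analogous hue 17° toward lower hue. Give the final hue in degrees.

split-comp 28° ↑ +208°: 270 + 208 = 478 → 478 − 360 = 118°
analog 24° ↑ +24°: 118 + 24 = 142°
square ↑ +90°: 142 + 90 = 232°
analog 18° ↑ +18°: 232 + 18 = 250°
square ↓ −90°: 250 − 90 = 160°
analog 17° ↓ −17°: 160 − 17 = 143°

143°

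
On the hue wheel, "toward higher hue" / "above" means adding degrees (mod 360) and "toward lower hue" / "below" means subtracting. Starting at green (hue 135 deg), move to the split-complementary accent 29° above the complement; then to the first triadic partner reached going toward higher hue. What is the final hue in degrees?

104°

split-comp 29° ↑ +209°: 135 + 209 = 344°
triadic ↑ +120°: 344 + 120 = 464 → 464 − 360 = 104°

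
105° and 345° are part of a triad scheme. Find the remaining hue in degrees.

225°

A triad places three hues 120° apart.
The full set through 105° is {105°, 225°, 345°}.
Given {105°, 345°}, the missing hue is 225°.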